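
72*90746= 6533712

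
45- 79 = -34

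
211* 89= 18779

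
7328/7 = 7328/7 = 1046.86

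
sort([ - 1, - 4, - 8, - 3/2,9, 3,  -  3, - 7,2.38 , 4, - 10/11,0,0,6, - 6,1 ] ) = [ - 8,- 7, - 6 , - 4, - 3, - 3/2, - 1, - 10/11,0, 0,1,2.38,3,4, 6,  9] 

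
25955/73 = 355 + 40/73 = 355.55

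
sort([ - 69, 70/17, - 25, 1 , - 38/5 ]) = [ - 69, - 25 ,-38/5,1,70/17] 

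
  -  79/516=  - 1 + 437/516 = - 0.15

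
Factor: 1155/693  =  3^(-1)*5^1=5/3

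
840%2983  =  840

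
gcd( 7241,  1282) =1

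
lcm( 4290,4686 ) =304590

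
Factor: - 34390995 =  - 3^1*5^1 * 2292733^1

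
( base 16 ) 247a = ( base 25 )END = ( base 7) 36140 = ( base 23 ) hf0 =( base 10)9338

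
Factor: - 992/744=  - 4/3 = - 2^2*3^( - 1)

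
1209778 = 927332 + 282446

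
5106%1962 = 1182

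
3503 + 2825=6328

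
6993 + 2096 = 9089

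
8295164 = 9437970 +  - 1142806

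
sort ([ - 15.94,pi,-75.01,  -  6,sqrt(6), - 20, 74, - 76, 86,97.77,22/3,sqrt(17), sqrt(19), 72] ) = [ - 76,  -  75.01, - 20, - 15.94, - 6, sqrt( 6),pi,  sqrt(17), sqrt (19),  22/3 , 72,74, 86,  97.77]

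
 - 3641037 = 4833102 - 8474139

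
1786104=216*8269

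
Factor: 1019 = 1019^1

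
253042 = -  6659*( - 38 )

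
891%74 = 3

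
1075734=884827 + 190907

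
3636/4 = 909 = 909.00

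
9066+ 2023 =11089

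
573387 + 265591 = 838978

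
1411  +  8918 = 10329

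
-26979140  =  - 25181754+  - 1797386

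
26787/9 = 2976 + 1/3 = 2976.33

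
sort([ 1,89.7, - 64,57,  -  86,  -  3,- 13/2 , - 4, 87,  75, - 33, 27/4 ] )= [ - 86 , - 64,  -  33,  -  13/2 ,  -  4,-3,1,  27/4,57,75,87 , 89.7]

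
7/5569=7/5569  =  0.00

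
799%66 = 7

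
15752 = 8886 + 6866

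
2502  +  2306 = 4808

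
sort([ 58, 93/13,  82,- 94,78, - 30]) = [-94, - 30,93/13, 58, 78,82]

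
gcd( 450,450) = 450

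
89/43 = 89/43 = 2.07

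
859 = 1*859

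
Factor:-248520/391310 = - 2^2*3^1 * 19^1*359^(-1 ) = - 228/359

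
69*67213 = 4637697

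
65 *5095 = 331175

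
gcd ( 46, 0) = 46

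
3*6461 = 19383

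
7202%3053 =1096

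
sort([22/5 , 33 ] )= [ 22/5,33] 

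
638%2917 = 638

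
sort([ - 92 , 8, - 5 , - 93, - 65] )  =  [ - 93, - 92, - 65, - 5,8 ] 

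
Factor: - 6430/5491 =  - 2^1*5^1  *  17^( - 2 )*19^( - 1 )*643^1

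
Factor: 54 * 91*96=471744 = 2^6 *3^4*7^1*13^1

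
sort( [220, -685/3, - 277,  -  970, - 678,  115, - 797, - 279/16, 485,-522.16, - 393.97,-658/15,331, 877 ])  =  [  -  970, - 797, - 678, - 522.16, - 393.97,-277, -685/3,-658/15, - 279/16, 115 , 220, 331 , 485,877]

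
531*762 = 404622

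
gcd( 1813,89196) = 1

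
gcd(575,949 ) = 1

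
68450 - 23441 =45009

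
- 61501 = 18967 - 80468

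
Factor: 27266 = 2^1*13633^1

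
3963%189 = 183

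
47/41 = 1 + 6/41 = 1.15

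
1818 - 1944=- 126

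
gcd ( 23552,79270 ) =2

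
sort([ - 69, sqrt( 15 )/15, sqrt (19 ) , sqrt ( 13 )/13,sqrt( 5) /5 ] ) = [ - 69, sqrt( 15) /15,sqrt( 13) /13,sqrt(5) /5,sqrt(19 ) ]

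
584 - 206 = 378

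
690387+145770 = 836157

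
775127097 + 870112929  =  1645240026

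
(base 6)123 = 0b110011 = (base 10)51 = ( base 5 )201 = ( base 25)21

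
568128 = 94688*6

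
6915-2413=4502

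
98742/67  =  98742/67 = 1473.76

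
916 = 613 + 303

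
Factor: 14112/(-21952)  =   - 2^ ( - 1)* 3^2*7^(-1) = -9/14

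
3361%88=17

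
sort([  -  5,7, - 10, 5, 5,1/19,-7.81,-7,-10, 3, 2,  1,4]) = [ -10, - 10, - 7.81, - 7,  -  5, 1/19,1, 2, 3, 4  ,  5,5, 7]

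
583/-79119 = -1+ 78536/79119= - 0.01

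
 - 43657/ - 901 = 48 + 409/901 =48.45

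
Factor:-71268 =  - 2^2 * 3^1*5939^1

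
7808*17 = 132736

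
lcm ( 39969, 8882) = 79938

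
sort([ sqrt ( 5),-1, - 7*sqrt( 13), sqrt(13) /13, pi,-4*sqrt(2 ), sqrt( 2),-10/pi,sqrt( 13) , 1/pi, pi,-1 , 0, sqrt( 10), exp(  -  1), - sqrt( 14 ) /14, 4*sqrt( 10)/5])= [-7*sqrt ( 13 ), - 4*sqrt( 2), - 10/pi,-1,-1 ,-sqrt( 14)/14, 0, sqrt( 13 ) /13, 1/pi , exp (-1),sqrt( 2),sqrt( 5),4 * sqrt(10) /5,  pi,pi, sqrt( 10),sqrt(13) ]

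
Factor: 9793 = 7^1*1399^1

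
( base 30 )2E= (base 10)74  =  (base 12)62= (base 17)46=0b1001010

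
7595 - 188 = 7407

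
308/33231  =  28/3021 =0.01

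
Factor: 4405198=2^1*7^2*79^1 * 569^1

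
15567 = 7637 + 7930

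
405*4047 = 1639035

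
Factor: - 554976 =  -2^5 * 3^2*41^1*47^1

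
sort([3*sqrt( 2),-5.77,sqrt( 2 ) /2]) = [ - 5.77, sqrt(2 ) /2,  3*sqrt ( 2 ) ]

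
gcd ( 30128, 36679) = 1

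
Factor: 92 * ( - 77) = - 2^2*7^1* 11^1*23^1 = - 7084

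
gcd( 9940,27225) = 5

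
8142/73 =8142/73 = 111.53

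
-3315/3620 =  -  663/724 = -0.92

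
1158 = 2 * 579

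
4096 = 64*64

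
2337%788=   761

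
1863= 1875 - 12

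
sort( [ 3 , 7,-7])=[- 7,3,  7]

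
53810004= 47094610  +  6715394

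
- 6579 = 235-6814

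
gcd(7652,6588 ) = 4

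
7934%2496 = 446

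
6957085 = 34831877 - 27874792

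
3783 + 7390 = 11173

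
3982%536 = 230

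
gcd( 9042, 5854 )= 2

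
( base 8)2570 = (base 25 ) 260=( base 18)45e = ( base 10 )1400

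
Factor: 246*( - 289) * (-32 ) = 2275008 = 2^6*3^1*17^2 * 41^1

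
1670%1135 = 535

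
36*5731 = 206316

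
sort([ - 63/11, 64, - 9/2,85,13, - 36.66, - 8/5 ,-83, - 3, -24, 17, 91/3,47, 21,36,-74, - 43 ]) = [ - 83,-74 , - 43, - 36.66, -24,-63/11, - 9/2, - 3, - 8/5, 13, 17,21, 91/3, 36, 47,  64, 85 ]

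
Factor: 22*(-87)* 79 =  - 151206 = - 2^1 * 3^1*11^1*29^1 *79^1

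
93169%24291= 20296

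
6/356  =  3/178 = 0.02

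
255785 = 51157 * 5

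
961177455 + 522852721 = 1484030176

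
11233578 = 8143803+3089775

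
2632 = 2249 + 383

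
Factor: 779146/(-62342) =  - 7^( - 1 )*37^1 * 61^ ( - 1)* 73^( - 1) * 10529^1 =- 389573/31171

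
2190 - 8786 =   -  6596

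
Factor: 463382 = 2^1*41^1*5651^1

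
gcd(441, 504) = 63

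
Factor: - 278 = -2^1* 139^1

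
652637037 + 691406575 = 1344043612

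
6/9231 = 2/3077= 0.00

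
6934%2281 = 91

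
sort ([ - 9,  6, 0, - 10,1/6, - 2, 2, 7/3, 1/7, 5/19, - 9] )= [ - 10, - 9 , - 9,-2, 0,1/7,1/6,5/19,2 , 7/3, 6] 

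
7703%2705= 2293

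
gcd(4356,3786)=6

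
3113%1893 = 1220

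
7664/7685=7664/7685=1.00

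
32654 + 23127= 55781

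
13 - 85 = - 72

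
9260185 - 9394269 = -134084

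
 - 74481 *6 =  - 446886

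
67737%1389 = 1065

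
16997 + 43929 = 60926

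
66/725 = 66/725 =0.09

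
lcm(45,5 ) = 45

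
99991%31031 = 6898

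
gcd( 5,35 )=5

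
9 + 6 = 15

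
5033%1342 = 1007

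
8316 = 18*462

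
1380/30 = 46 = 46.00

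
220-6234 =  -  6014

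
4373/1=4373 =4373.00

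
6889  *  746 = 5139194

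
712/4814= 356/2407 = 0.15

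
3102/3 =1034 =1034.00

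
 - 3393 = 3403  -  6796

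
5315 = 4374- -941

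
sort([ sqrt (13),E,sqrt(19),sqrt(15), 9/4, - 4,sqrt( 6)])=[ - 4,9/4,sqrt( 6),E, sqrt(13 ) , sqrt( 15), sqrt( 19 )]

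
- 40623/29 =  - 40623/29 = - 1400.79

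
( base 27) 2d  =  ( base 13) 52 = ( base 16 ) 43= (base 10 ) 67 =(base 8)103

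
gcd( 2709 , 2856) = 21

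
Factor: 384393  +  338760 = 723153 = 3^1*241051^1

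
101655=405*251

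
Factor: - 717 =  - 3^1 *239^1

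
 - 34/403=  - 1 + 369/403=- 0.08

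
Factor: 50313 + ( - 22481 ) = 27832 = 2^3*7^2*71^1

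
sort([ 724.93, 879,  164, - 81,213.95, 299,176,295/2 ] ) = [ - 81,295/2, 164,176,213.95, 299, 724.93,879]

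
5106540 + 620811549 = 625918089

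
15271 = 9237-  - 6034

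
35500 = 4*8875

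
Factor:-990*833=  -  2^1* 3^2*5^1*7^2 * 11^1*17^1 = -824670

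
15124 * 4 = 60496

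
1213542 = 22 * 55161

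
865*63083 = 54566795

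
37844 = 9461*4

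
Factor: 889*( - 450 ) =  -  400050 = -  2^1*3^2* 5^2*7^1*127^1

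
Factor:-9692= - 2^2*2423^1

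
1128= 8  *141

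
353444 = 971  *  364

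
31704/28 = 7926/7 = 1132.29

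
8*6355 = 50840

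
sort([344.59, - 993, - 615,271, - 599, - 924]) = [ - 993,- 924, - 615, - 599 , 271, 344.59]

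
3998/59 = 67 + 45/59 = 67.76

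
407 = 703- 296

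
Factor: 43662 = 2^1*3^1*19^1*383^1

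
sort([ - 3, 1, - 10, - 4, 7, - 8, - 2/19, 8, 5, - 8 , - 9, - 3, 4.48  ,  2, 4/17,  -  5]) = [ - 10,-9, - 8, - 8, - 5,-4,  -  3,  -  3, - 2/19, 4/17,1, 2, 4.48,5, 7, 8]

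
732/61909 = 732/61909 = 0.01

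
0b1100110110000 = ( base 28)8AO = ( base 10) 6576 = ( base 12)3980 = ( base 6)50240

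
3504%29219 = 3504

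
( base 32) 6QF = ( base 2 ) 1101101001111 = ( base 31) 78G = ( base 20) H9B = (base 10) 6991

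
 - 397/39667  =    -  397/39667 = - 0.01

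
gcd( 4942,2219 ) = 7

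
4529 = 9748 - 5219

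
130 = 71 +59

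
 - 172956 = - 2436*71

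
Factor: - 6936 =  - 2^3*3^1*17^2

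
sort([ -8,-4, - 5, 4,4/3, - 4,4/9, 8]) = [ - 8, - 5, - 4, - 4, 4/9, 4/3, 4, 8 ]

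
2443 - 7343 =-4900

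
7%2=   1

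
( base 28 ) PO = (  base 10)724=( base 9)884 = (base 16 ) 2D4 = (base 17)28A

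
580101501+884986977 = 1465088478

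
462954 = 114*4061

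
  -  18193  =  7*( - 2599) 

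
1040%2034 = 1040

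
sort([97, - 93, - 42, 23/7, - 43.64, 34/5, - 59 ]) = [ - 93,-59,-43.64,-42, 23/7, 34/5,97]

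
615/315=41/21 = 1.95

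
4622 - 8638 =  - 4016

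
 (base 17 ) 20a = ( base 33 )hr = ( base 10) 588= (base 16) 24C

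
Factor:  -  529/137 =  - 23^2*137^( - 1)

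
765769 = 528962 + 236807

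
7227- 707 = 6520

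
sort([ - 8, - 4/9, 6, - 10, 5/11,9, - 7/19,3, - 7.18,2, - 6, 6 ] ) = [ - 10, - 8, - 7.18,-6,-4/9, - 7/19,  5/11, 2, 3 , 6,  6,9 ] 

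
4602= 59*78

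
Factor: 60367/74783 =67^1*83^( - 1 ) = 67/83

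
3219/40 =80 + 19/40 = 80.47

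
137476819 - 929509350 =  - 792032531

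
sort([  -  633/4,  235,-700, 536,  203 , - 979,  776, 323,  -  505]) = [ - 979,- 700, - 505, - 633/4,203, 235, 323,536,776 ] 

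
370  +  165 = 535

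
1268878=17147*74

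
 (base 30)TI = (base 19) 28e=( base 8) 1570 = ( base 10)888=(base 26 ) 184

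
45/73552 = 45/73552 = 0.00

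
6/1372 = 3/686 = 0.00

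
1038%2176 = 1038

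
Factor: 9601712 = 2^4*653^1 * 919^1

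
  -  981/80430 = -327/26810 = -0.01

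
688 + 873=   1561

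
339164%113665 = 111834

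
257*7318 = 1880726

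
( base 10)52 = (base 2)110100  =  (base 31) 1l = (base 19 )2E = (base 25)22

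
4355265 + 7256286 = 11611551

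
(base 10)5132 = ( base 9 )7032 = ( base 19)e42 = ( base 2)1010000001100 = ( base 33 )4nh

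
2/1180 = 1/590 = 0.00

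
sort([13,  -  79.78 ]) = [ - 79.78, 13 ] 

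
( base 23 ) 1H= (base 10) 40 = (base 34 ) 16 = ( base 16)28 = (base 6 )104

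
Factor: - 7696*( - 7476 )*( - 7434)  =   - 427717390464= -2^7*3^3 * 7^2*13^1*37^1*59^1*89^1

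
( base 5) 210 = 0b110111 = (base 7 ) 106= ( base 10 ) 55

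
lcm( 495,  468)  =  25740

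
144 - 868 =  - 724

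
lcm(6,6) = 6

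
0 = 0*662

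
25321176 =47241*536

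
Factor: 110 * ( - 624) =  - 68640=- 2^5 * 3^1*5^1*11^1*13^1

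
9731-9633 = 98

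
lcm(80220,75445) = 6337380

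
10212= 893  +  9319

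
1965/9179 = 1965/9179 = 0.21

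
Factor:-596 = -2^2*149^1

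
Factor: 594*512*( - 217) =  - 65995776=-2^10*3^3 *7^1*11^1*31^1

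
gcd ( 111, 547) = 1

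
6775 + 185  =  6960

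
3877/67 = 57 + 58/67= 57.87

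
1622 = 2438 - 816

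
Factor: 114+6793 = 6907 = 6907^1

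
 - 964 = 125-1089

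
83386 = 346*241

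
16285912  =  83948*194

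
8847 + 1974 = 10821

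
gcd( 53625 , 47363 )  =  1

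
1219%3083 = 1219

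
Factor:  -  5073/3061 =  - 3^1*19^1*89^1*3061^( - 1)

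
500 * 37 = 18500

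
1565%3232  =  1565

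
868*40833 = 35443044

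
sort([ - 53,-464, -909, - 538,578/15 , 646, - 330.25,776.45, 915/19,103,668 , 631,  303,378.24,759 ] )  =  [ - 909, - 538, - 464, - 330.25,  -  53, 578/15,915/19,103, 303,378.24, 631,646 , 668, 759,  776.45] 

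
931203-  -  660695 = 1591898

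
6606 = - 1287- - 7893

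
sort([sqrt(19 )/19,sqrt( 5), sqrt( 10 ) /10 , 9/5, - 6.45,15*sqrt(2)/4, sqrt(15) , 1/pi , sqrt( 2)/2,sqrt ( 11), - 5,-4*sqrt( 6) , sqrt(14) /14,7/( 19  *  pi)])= [ - 4 * sqrt ( 6),-6.45, - 5,7/( 19*pi),sqrt(19 )/19, sqrt( 14 )/14,sqrt(10 )/10,1/pi,  sqrt (2 )/2, 9/5,sqrt(5 ) , sqrt(11),  sqrt( 15 ),15*sqrt(2 )/4] 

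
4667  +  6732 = 11399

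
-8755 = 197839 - 206594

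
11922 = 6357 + 5565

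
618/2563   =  618/2563 = 0.24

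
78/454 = 39/227 = 0.17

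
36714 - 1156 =35558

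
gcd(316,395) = 79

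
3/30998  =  3/30998  =  0.00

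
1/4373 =1/4373 = 0.00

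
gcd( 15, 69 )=3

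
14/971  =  14/971 = 0.01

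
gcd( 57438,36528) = 6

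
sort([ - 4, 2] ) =[ - 4, 2]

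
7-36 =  - 29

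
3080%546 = 350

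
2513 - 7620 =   -  5107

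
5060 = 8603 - 3543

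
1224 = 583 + 641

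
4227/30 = 140 + 9/10 = 140.90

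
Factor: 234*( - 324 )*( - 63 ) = 4776408 = 2^3*3^8 * 7^1*13^1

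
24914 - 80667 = - 55753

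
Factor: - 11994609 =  - 3^1*11^2*173^1*191^1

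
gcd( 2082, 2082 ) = 2082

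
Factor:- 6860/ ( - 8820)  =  3^( - 2)*7^1 = 7/9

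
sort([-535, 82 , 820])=[ - 535, 82,820]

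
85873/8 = 10734 + 1/8 = 10734.12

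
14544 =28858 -14314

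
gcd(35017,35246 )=1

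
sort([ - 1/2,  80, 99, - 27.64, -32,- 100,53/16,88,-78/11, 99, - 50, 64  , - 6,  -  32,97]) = [ - 100,-50, - 32, - 32, -27.64, -78/11,  -  6, - 1/2, 53/16, 64 , 80, 88 , 97,99, 99]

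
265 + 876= 1141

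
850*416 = 353600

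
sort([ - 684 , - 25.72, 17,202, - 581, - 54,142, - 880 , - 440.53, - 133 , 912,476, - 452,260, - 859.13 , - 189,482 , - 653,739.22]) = [ - 880, - 859.13,  -  684,-653, - 581, - 452 , - 440.53,-189, - 133,- 54, - 25.72,17,142,  202 , 260,476 , 482, 739.22, 912]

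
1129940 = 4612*245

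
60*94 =5640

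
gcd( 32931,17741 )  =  1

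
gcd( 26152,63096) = 8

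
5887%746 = 665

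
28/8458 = 14/4229 = 0.00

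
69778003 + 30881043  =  100659046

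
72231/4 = 72231/4= 18057.75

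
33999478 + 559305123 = 593304601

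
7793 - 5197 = 2596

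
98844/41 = 2410 + 34/41 = 2410.83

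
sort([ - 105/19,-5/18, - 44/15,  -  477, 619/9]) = [ - 477,- 105/19,  -  44/15, - 5/18, 619/9 ]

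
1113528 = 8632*129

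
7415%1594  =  1039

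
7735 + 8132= 15867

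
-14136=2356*(-6 ) 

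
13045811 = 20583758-7537947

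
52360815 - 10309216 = 42051599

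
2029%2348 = 2029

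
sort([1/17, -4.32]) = [ - 4.32, 1/17] 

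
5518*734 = 4050212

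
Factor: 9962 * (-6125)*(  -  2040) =2^4*3^1*5^4*7^2*17^2*293^1=124475190000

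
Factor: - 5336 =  - 2^3*23^1*29^1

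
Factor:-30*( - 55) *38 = 62700 = 2^2*3^1*5^2*11^1*19^1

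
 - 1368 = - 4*342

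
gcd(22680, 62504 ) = 8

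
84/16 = 21/4 = 5.25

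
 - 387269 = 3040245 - 3427514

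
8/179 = 8/179 = 0.04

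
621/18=34 + 1/2 =34.50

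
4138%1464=1210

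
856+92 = 948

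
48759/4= 12189+3/4 = 12189.75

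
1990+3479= 5469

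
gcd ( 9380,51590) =4690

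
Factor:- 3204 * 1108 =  - 3550032 = -2^4*3^2*89^1*277^1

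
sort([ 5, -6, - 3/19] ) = [ - 6, - 3/19, 5]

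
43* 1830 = 78690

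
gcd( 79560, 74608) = 8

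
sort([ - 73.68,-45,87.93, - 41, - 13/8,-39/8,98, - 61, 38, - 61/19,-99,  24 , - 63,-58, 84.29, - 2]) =[ - 99, -73.68, - 63, - 61, - 58 , - 45, - 41,-39/8,-61/19, -2,  -  13/8,  24,38,84.29,87.93, 98]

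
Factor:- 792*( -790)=625680=2^4*3^2*5^1*11^1*79^1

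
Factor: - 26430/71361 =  - 10/27 = - 2^1*3^( - 3 ) * 5^1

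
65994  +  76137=142131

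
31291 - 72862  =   - 41571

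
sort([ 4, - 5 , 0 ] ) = [ - 5, 0 , 4]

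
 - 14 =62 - 76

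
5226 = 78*67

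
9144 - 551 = 8593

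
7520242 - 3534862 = 3985380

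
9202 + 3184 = 12386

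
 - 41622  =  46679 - 88301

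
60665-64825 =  - 4160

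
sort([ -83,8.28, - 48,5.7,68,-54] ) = [ - 83, - 54, - 48, 5.7,8.28,68] 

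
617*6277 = 3872909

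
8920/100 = 446/5=89.20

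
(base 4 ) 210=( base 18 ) 20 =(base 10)36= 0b100100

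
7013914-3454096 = 3559818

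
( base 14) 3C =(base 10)54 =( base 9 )60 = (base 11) 4A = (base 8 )66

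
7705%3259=1187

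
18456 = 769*24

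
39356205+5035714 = 44391919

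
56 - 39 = 17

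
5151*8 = 41208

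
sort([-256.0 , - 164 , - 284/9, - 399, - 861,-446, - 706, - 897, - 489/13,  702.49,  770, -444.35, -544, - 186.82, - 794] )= [ - 897, - 861, - 794, - 706, - 544,-446, - 444.35, - 399, - 256.0, - 186.82, - 164,-489/13, -284/9,702.49 , 770 ]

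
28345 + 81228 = 109573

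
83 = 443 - 360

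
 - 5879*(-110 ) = 646690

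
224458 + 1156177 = 1380635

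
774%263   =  248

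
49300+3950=53250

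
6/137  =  6/137  =  0.04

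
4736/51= 92 + 44/51 = 92.86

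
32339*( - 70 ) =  - 2263730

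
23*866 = 19918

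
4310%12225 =4310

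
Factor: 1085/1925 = 31/55 = 5^(-1 )*11^(-1)*31^1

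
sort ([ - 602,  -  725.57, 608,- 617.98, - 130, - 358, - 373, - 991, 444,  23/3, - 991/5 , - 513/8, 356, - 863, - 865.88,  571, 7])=[ - 991 ,  -  865.88, - 863, - 725.57, -617.98,  -  602,- 373, - 358, - 991/5, - 130 , - 513/8,7, 23/3,  356, 444,571, 608] 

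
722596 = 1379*524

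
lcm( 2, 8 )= 8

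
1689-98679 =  -96990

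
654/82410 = 109/13735=0.01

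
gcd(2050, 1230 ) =410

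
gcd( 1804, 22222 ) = 82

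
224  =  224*1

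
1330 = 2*665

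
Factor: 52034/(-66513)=-2^1*3^( - 1)*22171^ ( - 1 )*26017^1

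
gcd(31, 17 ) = 1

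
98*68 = 6664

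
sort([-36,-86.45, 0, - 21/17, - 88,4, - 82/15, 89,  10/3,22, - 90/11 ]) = [  -  88, -86.45, - 36,-90/11, - 82/15  ,-21/17, 0, 10/3,  4,  22,89]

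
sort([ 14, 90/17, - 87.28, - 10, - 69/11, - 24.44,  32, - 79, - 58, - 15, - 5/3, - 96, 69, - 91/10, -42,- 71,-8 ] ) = [ - 96,  -  87.28, - 79 , - 71, - 58, - 42,-24.44,-15, - 10,- 91/10, - 8, - 69/11,  -  5/3, 90/17, 14,32, 69]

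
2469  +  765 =3234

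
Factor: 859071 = 3^1*233^1*1229^1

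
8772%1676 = 392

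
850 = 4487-3637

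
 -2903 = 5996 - 8899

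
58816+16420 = 75236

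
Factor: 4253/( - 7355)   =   - 5^( - 1) * 1471^( - 1) *4253^1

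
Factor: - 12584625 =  - 3^1*5^3*37^1*907^1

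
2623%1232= 159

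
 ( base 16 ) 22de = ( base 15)29a1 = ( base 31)98T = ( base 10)8926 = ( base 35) 7A1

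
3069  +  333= 3402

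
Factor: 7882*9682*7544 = 575709225056 = 2^5* 7^1*23^1*41^1*47^1*103^1*563^1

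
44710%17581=9548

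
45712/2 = 22856 = 22856.00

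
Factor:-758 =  - 2^1 * 379^1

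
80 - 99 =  - 19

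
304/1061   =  304/1061   =  0.29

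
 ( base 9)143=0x78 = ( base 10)120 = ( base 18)6c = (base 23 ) 55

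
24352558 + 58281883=82634441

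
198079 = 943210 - 745131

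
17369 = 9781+7588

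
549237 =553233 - 3996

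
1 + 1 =2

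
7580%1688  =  828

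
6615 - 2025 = 4590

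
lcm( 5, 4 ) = 20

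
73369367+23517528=96886895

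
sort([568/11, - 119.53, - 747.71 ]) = [ - 747.71, - 119.53,568/11] 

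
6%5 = 1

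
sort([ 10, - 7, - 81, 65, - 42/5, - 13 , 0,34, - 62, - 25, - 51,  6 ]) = [ - 81, - 62,-51, - 25, - 13, - 42/5, - 7,0, 6, 10, 34, 65 ]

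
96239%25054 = 21077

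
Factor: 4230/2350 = 9/5 = 3^2*5^ ( - 1 ) 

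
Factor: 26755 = 5^1*5351^1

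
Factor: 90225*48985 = 4419671625  =  3^2*5^3*97^1*101^1*401^1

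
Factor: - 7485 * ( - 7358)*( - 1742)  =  - 95940005460 = - 2^2*3^1*5^1*13^2*67^1 * 283^1*499^1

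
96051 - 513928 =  - 417877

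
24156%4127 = 3521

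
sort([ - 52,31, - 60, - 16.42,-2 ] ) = [ - 60, - 52, - 16.42, - 2, 31]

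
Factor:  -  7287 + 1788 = - 3^2 *13^1 * 47^1 = -5499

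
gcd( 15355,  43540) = 5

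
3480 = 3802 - 322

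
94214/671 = 140 + 274/671 = 140.41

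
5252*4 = 21008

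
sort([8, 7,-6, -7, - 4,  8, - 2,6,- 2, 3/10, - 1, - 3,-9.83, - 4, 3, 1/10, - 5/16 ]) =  [-9.83 , - 7, - 6, - 4,-4 , - 3, -2,- 2,-1,-5/16, 1/10,3/10, 3,6, 7, 8, 8 ]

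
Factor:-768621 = - 3^1*7^1*17^1*2153^1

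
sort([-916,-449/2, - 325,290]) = [ - 916,  -  325, - 449/2, 290 ] 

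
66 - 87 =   -  21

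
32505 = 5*6501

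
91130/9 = 10125 + 5/9 = 10125.56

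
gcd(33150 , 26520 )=6630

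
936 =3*312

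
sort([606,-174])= [-174  ,  606] 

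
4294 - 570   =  3724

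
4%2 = 0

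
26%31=26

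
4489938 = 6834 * 657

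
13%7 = 6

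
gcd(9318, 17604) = 6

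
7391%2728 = 1935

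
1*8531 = 8531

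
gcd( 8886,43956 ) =6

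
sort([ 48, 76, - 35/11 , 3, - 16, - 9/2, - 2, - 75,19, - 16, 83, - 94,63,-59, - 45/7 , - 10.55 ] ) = [ - 94,  -  75, - 59, - 16, - 16, - 10.55, - 45/7,-9/2, - 35/11, - 2,3, 19 , 48,  63,76,  83]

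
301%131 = 39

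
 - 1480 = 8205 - 9685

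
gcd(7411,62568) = 1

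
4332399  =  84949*51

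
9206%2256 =182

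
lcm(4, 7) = 28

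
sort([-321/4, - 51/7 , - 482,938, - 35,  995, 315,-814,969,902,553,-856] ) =[-856, - 814,- 482,- 321/4,-35,-51/7, 315,553,902,938,969, 995 ] 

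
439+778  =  1217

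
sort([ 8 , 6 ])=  [ 6, 8]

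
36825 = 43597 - 6772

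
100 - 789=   -  689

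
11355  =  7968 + 3387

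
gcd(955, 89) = 1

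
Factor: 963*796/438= 127758/73 = 2^1*3^1*73^( - 1)*107^1*199^1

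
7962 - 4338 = 3624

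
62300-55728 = 6572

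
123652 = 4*30913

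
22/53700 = 11/26850= 0.00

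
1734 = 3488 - 1754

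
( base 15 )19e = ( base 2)101110110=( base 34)b0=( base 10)374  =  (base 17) 150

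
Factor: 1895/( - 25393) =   -  5^1*67^ (-1 ) = - 5/67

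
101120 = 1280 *79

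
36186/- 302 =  - 18093/151 = -119.82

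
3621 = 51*71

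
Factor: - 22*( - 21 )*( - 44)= - 20328  =  - 2^3  *3^1 * 7^1*  11^2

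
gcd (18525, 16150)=475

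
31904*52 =1659008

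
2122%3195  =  2122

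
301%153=148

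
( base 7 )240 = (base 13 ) 99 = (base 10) 126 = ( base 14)90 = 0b1111110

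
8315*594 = 4939110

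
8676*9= 78084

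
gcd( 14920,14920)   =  14920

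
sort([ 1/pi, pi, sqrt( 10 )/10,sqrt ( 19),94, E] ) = [ sqrt(10 )/10,1/pi, E, pi,sqrt( 19), 94]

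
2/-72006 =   -  1/36003 = - 0.00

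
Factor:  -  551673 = -3^2*61297^1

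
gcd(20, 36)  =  4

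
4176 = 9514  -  5338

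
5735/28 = 204+23/28 = 204.82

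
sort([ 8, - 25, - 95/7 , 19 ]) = [ - 25, - 95/7,8,19 ]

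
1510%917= 593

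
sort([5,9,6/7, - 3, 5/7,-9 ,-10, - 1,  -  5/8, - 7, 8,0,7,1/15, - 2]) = [- 10,-9,-7, - 3,  -  2, - 1, - 5/8, 0,1/15 , 5/7,6/7,5,7,8,9 ] 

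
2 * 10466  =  20932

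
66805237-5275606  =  61529631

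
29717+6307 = 36024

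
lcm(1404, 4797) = 57564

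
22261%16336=5925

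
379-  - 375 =754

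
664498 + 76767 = 741265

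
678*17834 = 12091452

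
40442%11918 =4688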